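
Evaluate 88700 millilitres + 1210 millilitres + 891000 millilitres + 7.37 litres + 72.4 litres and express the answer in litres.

In litres:
  88700 millilitres = 88700 × 10^-3 litres = 88.7
  1210 millilitres = 1210 × 10^-3 litres = 1.21
  891000 millilitres = 891000 × 10^-3 litres = 891
  7.37 litres → 7.37
  72.4 litres → 72.4
Sum: 88.7 + 1.21 + 891 + 7.37 + 72.4 = 1060.68

1060.68 litres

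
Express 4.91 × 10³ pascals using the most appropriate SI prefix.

= 4.91 × 10³ pascals; 10³ is kilo.

4.91 kilopascals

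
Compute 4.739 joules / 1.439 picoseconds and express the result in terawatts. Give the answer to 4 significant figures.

(4.739) / (1.439 × 10^-12) = 3.29326 × 10^12 W

3.293 terawatts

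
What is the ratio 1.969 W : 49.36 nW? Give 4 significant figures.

(1.969) / (49.36 × 10⁻⁹) = 0.039891 × 10⁹

39890000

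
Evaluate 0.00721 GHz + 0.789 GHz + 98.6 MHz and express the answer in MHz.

894.81 MHz

In MHz:
  0.00721 GHz = 0.00721 × 10^3 MHz = 7.21
  0.789 GHz = 0.789 × 10^3 MHz = 789
  98.6 MHz → 98.6
Sum: 7.21 + 789 + 98.6 = 894.81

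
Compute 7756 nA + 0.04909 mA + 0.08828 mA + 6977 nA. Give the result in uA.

152.103 uA

In uA:
  7756 nA = 7756 × 10⁻³ uA = 7.756
  0.04909 mA = 0.04909 × 10³ uA = 49.09
  0.08828 mA = 0.08828 × 10³ uA = 88.28
  6977 nA = 6977 × 10⁻³ uA = 6.977
Sum: 7.756 + 49.09 + 88.28 + 6.977 = 152.103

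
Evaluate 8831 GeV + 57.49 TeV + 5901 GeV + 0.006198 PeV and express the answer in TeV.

In TeV:
  8831 GeV = 8831 × 10^-3 TeV = 8.831
  57.49 TeV → 57.49
  5901 GeV = 5901 × 10^-3 TeV = 5.901
  0.006198 PeV = 0.006198 × 10^3 TeV = 6.198
Sum: 8.831 + 57.49 + 5.901 + 6.198 = 78.42

78.42 TeV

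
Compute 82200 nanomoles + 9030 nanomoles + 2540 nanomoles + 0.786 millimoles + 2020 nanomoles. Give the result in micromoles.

881.79 micromoles

In micromoles:
  82200 nanomoles = 82200 × 10⁻³ micromoles = 82.2
  9030 nanomoles = 9030 × 10⁻³ micromoles = 9.03
  2540 nanomoles = 2540 × 10⁻³ micromoles = 2.54
  0.786 millimoles = 0.786 × 10³ micromoles = 786
  2020 nanomoles = 2020 × 10⁻³ micromoles = 2.02
Sum: 82.2 + 9.03 + 2.54 + 786 + 2.02 = 881.79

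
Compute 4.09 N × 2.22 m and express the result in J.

4.09 × 2.22 = 9.0798 J

9.0798 J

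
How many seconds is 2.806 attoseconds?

atto = 10^-18, (no prefix) = 10^0; factor is 10^-18.
2.806 × 10^-18 = 0.000000000000000002806

0.000000000000000002806 seconds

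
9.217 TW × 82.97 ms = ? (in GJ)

764.73449 GJ

9.217 × 10^12 × 82.97 × 10^-3 = 764.73449 × 10^9 J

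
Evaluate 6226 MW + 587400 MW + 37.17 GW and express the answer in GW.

In GW:
  6226 MW = 6226 × 10^-3 GW = 6.226
  587400 MW = 587400 × 10^-3 GW = 587.4
  37.17 GW → 37.17
Sum: 6.226 + 587.4 + 37.17 = 630.796

630.796 GW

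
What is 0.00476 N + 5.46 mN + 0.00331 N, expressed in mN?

In mN:
  0.00476 N = 0.00476 × 10³ mN = 4.76
  5.46 mN → 5.46
  0.00331 N = 0.00331 × 10³ mN = 3.31
Sum: 4.76 + 5.46 + 3.31 = 13.53

13.53 mN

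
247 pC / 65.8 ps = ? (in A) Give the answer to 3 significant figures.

(247e-12) / (65.8e-12) = 3.7538 A

3.75 A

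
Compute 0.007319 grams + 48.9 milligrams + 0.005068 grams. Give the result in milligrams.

61.287 milligrams

In milligrams:
  0.007319 grams = 0.007319e3 milligrams = 7.319
  48.9 milligrams → 48.9
  0.005068 grams = 0.005068e3 milligrams = 5.068
Sum: 7.319 + 48.9 + 5.068 = 61.287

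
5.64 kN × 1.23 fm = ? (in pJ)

6.9372 pJ

5.64 × 10^3 × 1.23 × 10^-15 = 6.9372 × 10^-12 J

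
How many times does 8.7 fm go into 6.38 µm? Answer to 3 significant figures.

733000000

(6.38e-6) / (8.7e-15) = 0.7333e9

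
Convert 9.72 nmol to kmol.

0.00000000000972 kmol

nano = 10^-9, kilo = 10^3; factor is 10^-12.
9.72 × 10^-12 = 0.00000000000972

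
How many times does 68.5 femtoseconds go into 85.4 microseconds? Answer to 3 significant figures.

(85.4 × 10⁻⁶) / (68.5 × 10⁻¹⁵) = 1.247 × 10⁹

1250000000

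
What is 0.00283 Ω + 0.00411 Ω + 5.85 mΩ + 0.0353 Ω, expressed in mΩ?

48.09 mΩ

In mΩ:
  0.00283 Ω = 0.00283 × 10³ mΩ = 2.83
  0.00411 Ω = 0.00411 × 10³ mΩ = 4.11
  5.85 mΩ → 5.85
  0.0353 Ω = 0.0353 × 10³ mΩ = 35.3
Sum: 2.83 + 4.11 + 5.85 + 35.3 = 48.09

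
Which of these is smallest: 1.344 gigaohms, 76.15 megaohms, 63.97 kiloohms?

63.97 kiloohms

1.344 gigaohms = 1344000000 ohms
76.15 megaohms = 76150000 ohms
63.97 kiloohms = 63970 ohms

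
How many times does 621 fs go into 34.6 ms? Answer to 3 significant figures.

(34.6 × 10^-3) / (621 × 10^-15) = 0.05572 × 10^12

55700000000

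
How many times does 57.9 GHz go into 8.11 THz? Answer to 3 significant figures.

140

(8.11 × 10¹²) / (57.9 × 10⁹) = 0.1401 × 10³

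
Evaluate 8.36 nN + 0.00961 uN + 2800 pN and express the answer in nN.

20.77 nN

In nN:
  8.36 nN → 8.36
  0.00961 uN = 0.00961 × 10^3 nN = 9.61
  2800 pN = 2800 × 10^-3 nN = 2.8
Sum: 8.36 + 9.61 + 2.8 = 20.77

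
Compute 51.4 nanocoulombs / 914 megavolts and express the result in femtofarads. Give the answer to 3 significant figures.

(51.4e-9) / (914e6) = 0.056236e-15 F

0.0562 femtofarads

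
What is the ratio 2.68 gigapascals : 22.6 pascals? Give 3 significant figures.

(2.68 × 10⁹) / (22.6) = 0.1186 × 10⁹

119000000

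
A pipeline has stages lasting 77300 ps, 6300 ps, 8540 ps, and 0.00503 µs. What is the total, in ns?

In ns:
  77300 ps = 77300 × 10⁻³ ns = 77.3
  6300 ps = 6300 × 10⁻³ ns = 6.3
  8540 ps = 8540 × 10⁻³ ns = 8.54
  0.00503 µs = 0.00503 × 10³ ns = 5.03
Sum: 77.3 + 6.3 + 8.54 + 5.03 = 97.17

97.17 ns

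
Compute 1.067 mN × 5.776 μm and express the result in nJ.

6.162992 nJ

1.067e-3 × 5.776e-6 = 6.162992e-9 J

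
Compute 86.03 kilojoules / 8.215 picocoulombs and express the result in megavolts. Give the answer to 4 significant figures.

(86.03 × 10³) / (8.215 × 10⁻¹²) = 10.4723 × 10¹⁵ V

10470000000 megavolts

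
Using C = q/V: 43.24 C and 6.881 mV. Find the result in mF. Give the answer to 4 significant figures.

6284000 mF

(43.24) / (6.881 × 10^-3) = 6.28397 × 10^3 F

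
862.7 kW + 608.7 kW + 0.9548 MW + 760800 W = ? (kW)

3187 kW

In kW:
  862.7 kW → 862.7
  608.7 kW → 608.7
  0.9548 MW = 0.9548 × 10^3 kW = 954.8
  760800 W = 760800 × 10^-3 kW = 760.8
Sum: 862.7 + 608.7 + 954.8 + 760.8 = 3187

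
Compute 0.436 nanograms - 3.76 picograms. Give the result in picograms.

In picograms:
  0.436 nanograms = 0.436e3 picograms = 436
  3.76 picograms → 3.76
Difference: 436 - 3.76 = 432.24

432.24 picograms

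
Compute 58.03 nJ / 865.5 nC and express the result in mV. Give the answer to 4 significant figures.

(58.03 × 10⁻⁹) / (865.5 × 10⁻⁹) = 0.0670479 V

67.05 mV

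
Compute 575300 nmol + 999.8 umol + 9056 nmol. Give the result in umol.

1584.156 umol

In umol:
  575300 nmol = 575300 × 10^-3 umol = 575.3
  999.8 umol → 999.8
  9056 nmol = 9056 × 10^-3 umol = 9.056
Sum: 575.3 + 999.8 + 9.056 = 1584.156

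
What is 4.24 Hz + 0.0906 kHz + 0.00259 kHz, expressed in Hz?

In Hz:
  4.24 Hz → 4.24
  0.0906 kHz = 0.0906 × 10^3 Hz = 90.6
  0.00259 kHz = 0.00259 × 10^3 Hz = 2.59
Sum: 4.24 + 90.6 + 2.59 = 97.43

97.43 Hz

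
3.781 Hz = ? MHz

0.000003781 MHz

(no prefix) = 10⁰, mega = 10⁶; factor is 10⁻⁶.
3.781 × 10⁻⁶ = 0.000003781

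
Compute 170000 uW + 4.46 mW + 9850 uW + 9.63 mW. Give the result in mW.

193.94 mW

In mW:
  170000 uW = 170000 × 10⁻³ mW = 170
  4.46 mW → 4.46
  9850 uW = 9850 × 10⁻³ mW = 9.85
  9.63 mW → 9.63
Sum: 170 + 4.46 + 9.85 + 9.63 = 193.94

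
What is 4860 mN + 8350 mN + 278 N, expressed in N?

291.21 N

In N:
  4860 mN = 4860e-3 N = 4.86
  8350 mN = 8350e-3 N = 8.35
  278 N → 278
Sum: 4.86 + 8.35 + 278 = 291.21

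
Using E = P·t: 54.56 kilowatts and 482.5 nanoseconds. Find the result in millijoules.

26.3252 millijoules

54.56e3 × 482.5e-9 = 26325.2e-6 J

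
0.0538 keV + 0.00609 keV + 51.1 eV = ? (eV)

In eV:
  0.0538 keV = 0.0538 × 10³ eV = 53.8
  0.00609 keV = 0.00609 × 10³ eV = 6.09
  51.1 eV → 51.1
Sum: 53.8 + 6.09 + 51.1 = 110.99

110.99 eV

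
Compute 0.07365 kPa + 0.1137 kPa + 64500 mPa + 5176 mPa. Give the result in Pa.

In Pa:
  0.07365 kPa = 0.07365e3 Pa = 73.65
  0.1137 kPa = 0.1137e3 Pa = 113.7
  64500 mPa = 64500e-3 Pa = 64.5
  5176 mPa = 5176e-3 Pa = 5.176
Sum: 73.65 + 113.7 + 64.5 + 5.176 = 257.026

257.026 Pa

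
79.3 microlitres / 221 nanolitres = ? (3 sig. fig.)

(79.3 × 10^-6) / (221 × 10^-9) = 0.3588 × 10^3

359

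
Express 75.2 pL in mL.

pico = 1e-12, milli = 1e-3; factor is 1e-9.
75.2 × 1e-9 = 0.0000000752

0.0000000752 mL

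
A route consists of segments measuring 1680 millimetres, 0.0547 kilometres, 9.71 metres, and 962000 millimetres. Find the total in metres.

In metres:
  1680 millimetres = 1680 × 10⁻³ metres = 1.68
  0.0547 kilometres = 0.0547 × 10³ metres = 54.7
  9.71 metres → 9.71
  962000 millimetres = 962000 × 10⁻³ metres = 962
Sum: 1.68 + 54.7 + 9.71 + 962 = 1028.09

1028.09 metres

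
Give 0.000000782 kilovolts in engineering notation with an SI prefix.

782 microvolts

= 782e-6 volts; 1e-6 is micro.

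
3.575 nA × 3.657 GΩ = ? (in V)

13.073775 V

3.575 × 10⁻⁹ × 3.657 × 10⁹ = 13.073775 V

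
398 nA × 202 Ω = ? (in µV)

398 × 10⁻⁹ × 202 = 80396 × 10⁻⁹ V

80.396 µV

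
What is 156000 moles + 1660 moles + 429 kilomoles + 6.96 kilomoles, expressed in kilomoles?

593.62 kilomoles

In kilomoles:
  156000 moles = 156000 × 10⁻³ kilomoles = 156
  1660 moles = 1660 × 10⁻³ kilomoles = 1.66
  429 kilomoles → 429
  6.96 kilomoles → 6.96
Sum: 156 + 1.66 + 429 + 6.96 = 593.62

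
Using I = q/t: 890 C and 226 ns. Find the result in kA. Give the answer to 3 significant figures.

3940000 kA

(890) / (226 × 10^-9) = 3.9381 × 10^9 A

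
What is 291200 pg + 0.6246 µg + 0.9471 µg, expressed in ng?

In ng:
  291200 pg = 291200e-3 ng = 291.2
  0.6246 µg = 0.6246e3 ng = 624.6
  0.9471 µg = 0.9471e3 ng = 947.1
Sum: 291.2 + 624.6 + 947.1 = 1862.9

1862.9 ng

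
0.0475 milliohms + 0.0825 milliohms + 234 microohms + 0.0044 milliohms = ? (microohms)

In microohms:
  0.0475 milliohms = 0.0475 × 10^3 microohms = 47.5
  0.0825 milliohms = 0.0825 × 10^3 microohms = 82.5
  234 microohms → 234
  0.0044 milliohms = 0.0044 × 10^3 microohms = 4.4
Sum: 47.5 + 82.5 + 234 + 4.4 = 368.4

368.4 microohms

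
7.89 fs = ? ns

femto = 10^-15, nano = 10^-9; factor is 10^-6.
7.89 × 10^-6 = 0.00000789

0.00000789 ns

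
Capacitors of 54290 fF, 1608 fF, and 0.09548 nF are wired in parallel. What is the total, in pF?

151.378 pF

In pF:
  54290 fF = 54290 × 10^-3 pF = 54.29
  1608 fF = 1608 × 10^-3 pF = 1.608
  0.09548 nF = 0.09548 × 10^3 pF = 95.48
Sum: 54.29 + 1.608 + 95.48 = 151.378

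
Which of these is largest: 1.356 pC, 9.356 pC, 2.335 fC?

1.356 pC = 0.000000000001356 C
9.356 pC = 0.000000000009356 C
2.335 fC = 0.000000000000002335 C

9.356 pC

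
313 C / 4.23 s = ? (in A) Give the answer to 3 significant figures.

74.0 A

(313) / (4.23) = 73.995 A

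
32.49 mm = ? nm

milli = 10⁻³, nano = 10⁻⁹; factor is 10⁶.
32.49 × 10⁶ = 32490000

32490000 nm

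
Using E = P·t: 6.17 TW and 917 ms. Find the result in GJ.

6.17e12 × 917e-3 = 5657.89e9 J

5657.89 GJ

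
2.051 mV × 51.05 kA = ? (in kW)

0.10470355 kW

2.051e-3 × 51.05e3 = 104.70355 W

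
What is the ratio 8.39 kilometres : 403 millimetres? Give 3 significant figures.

(8.39 × 10^3) / (403 × 10^-3) = 0.02082 × 10^6

20800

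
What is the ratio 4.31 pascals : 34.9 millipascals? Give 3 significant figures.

(4.31) / (34.9 × 10^-3) = 0.1235 × 10^3

123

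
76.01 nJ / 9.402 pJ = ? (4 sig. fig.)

(76.01 × 10^-9) / (9.402 × 10^-12) = 8.0845 × 10^3

8084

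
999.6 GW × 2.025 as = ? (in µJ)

999.6e9 × 2.025e-18 = 2024.19e-9 J

2.02419 µJ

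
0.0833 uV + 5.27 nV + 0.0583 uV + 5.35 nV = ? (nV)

152.22 nV

In nV:
  0.0833 uV = 0.0833 × 10³ nV = 83.3
  5.27 nV → 5.27
  0.0583 uV = 0.0583 × 10³ nV = 58.3
  5.35 nV → 5.35
Sum: 83.3 + 5.27 + 58.3 + 5.35 = 152.22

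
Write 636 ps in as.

636000000 as

pico = 10^-12, atto = 10^-18; factor is 10^6.
636 × 10^6 = 636000000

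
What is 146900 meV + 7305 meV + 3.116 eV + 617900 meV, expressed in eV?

775.221 eV

In eV:
  146900 meV = 146900 × 10^-3 eV = 146.9
  7305 meV = 7305 × 10^-3 eV = 7.305
  3.116 eV → 3.116
  617900 meV = 617900 × 10^-3 eV = 617.9
Sum: 146.9 + 7.305 + 3.116 + 617.9 = 775.221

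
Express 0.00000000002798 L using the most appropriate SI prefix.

= 27.98e-12 L; 1e-12 is pico.

27.98 pL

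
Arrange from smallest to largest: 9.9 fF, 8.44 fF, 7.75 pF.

9.9 fF = 0.0000000000000099 F
8.44 fF = 0.00000000000000844 F
7.75 pF = 0.00000000000775 F

8.44 fF < 9.9 fF < 7.75 pF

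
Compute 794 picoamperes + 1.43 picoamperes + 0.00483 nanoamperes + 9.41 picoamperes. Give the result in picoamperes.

In picoamperes:
  794 picoamperes → 794
  1.43 picoamperes → 1.43
  0.00483 nanoamperes = 0.00483 × 10³ picoamperes = 4.83
  9.41 picoamperes → 9.41
Sum: 794 + 1.43 + 4.83 + 9.41 = 809.67

809.67 picoamperes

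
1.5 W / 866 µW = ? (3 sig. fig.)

(1.5) / (866 × 10⁻⁶) = 0.001732 × 10⁶

1730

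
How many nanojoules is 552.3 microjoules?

552300 nanojoules

micro = 10^-6, nano = 10^-9; factor is 10^3.
552.3 × 10^3 = 552300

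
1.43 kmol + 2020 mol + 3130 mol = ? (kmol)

6.58 kmol

In kmol:
  1.43 kmol → 1.43
  2020 mol = 2020 × 10^-3 kmol = 2.02
  3130 mol = 3130 × 10^-3 kmol = 3.13
Sum: 1.43 + 2.02 + 3.13 = 6.58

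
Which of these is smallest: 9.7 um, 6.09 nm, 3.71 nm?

9.7 um = 0.0000097 m
6.09 nm = 0.00000000609 m
3.71 nm = 0.00000000371 m

3.71 nm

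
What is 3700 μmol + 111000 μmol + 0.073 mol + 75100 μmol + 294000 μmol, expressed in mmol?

In mmol:
  3700 μmol = 3700 × 10^-3 mmol = 3.7
  111000 μmol = 111000 × 10^-3 mmol = 111
  0.073 mol = 0.073 × 10^3 mmol = 73
  75100 μmol = 75100 × 10^-3 mmol = 75.1
  294000 μmol = 294000 × 10^-3 mmol = 294
Sum: 3.7 + 111 + 73 + 75.1 + 294 = 556.8

556.8 mmol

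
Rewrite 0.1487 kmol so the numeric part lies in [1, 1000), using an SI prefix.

148.7 mol

= 148.7 mol; mantissa already in [1, 1000).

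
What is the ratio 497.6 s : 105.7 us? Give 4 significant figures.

4708000

(497.6) / (105.7 × 10⁻⁶) = 4.7077 × 10⁶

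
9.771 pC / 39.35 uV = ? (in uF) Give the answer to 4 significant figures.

(9.771 × 10^-12) / (39.35 × 10^-6) = 0.24831 × 10^-6 F

0.2483 uF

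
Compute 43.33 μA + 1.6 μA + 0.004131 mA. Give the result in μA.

49.061 μA

In μA:
  43.33 μA → 43.33
  1.6 μA → 1.6
  0.004131 mA = 0.004131 × 10³ μA = 4.131
Sum: 43.33 + 1.6 + 4.131 = 49.061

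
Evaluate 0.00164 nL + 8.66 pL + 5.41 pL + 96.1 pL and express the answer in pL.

In pL:
  0.00164 nL = 0.00164 × 10³ pL = 1.64
  8.66 pL → 8.66
  5.41 pL → 5.41
  96.1 pL → 96.1
Sum: 1.64 + 8.66 + 5.41 + 96.1 = 111.81

111.81 pL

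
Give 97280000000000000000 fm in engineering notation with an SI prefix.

97.28 km

= 97.28 × 10³ m; 10³ is kilo.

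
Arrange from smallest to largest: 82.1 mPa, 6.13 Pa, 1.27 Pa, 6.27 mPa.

6.27 mPa < 82.1 mPa < 1.27 Pa < 6.13 Pa

82.1 mPa = 0.0821 Pa
6.13 Pa = 6.13 Pa
1.27 Pa = 1.27 Pa
6.27 mPa = 0.00627 Pa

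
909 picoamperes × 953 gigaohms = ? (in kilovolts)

0.866277 kilovolts

909 × 10^-12 × 953 × 10^9 = 866277 × 10^-3 V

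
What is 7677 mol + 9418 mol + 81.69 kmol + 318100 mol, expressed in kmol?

416.885 kmol

In kmol:
  7677 mol = 7677 × 10⁻³ kmol = 7.677
  9418 mol = 9418 × 10⁻³ kmol = 9.418
  81.69 kmol → 81.69
  318100 mol = 318100 × 10⁻³ kmol = 318.1
Sum: 7.677 + 9.418 + 81.69 + 318.1 = 416.885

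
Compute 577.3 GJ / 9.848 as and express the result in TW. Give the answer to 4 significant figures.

58620000000000000 TW

(577.3 × 10^9) / (9.848 × 10^-18) = 58.621 × 10^27 W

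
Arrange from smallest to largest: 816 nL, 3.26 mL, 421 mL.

816 nL = 0.000000816 L
3.26 mL = 0.00326 L
421 mL = 0.421 L

816 nL < 3.26 mL < 421 mL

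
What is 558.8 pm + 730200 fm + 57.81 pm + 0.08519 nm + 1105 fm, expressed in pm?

1433.105 pm

In pm:
  558.8 pm → 558.8
  730200 fm = 730200e-3 pm = 730.2
  57.81 pm → 57.81
  0.08519 nm = 0.08519e3 pm = 85.19
  1105 fm = 1105e-3 pm = 1.105
Sum: 558.8 + 730.2 + 57.81 + 85.19 + 1.105 = 1433.105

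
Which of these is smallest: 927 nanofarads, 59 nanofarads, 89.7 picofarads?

89.7 picofarads

927 nanofarads = 0.000000927 farads
59 nanofarads = 0.000000059 farads
89.7 picofarads = 0.0000000000897 farads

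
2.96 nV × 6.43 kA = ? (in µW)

2.96 × 10⁻⁹ × 6.43 × 10³ = 19.0328 × 10⁻⁶ W

19.0328 µW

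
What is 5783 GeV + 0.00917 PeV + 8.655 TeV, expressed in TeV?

In TeV:
  5783 GeV = 5783 × 10⁻³ TeV = 5.783
  0.00917 PeV = 0.00917 × 10³ TeV = 9.17
  8.655 TeV → 8.655
Sum: 5.783 + 9.17 + 8.655 = 23.608

23.608 TeV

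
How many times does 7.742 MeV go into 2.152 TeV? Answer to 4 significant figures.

(2.152e12) / (7.742e6) = 0.27796e6

278000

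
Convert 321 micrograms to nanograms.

micro = 10^-6, nano = 10^-9; factor is 10^3.
321 × 10^3 = 321000

321000 nanograms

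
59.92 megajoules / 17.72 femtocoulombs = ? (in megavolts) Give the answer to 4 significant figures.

3381000000000000 megavolts

(59.92e6) / (17.72e-15) = 3.38149e21 V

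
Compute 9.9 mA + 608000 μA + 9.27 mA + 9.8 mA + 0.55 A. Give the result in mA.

1186.97 mA

In mA:
  9.9 mA → 9.9
  608000 μA = 608000e-3 mA = 608
  9.27 mA → 9.27
  9.8 mA → 9.8
  0.55 A = 0.55e3 mA = 550
Sum: 9.9 + 608 + 9.27 + 9.8 + 550 = 1186.97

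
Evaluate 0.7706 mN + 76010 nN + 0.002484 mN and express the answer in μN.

849.094 μN

In μN:
  0.7706 mN = 0.7706 × 10³ μN = 770.6
  76010 nN = 76010 × 10⁻³ μN = 76.01
  0.002484 mN = 0.002484 × 10³ μN = 2.484
Sum: 770.6 + 76.01 + 2.484 = 849.094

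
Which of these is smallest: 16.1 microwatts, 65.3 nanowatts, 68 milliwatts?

65.3 nanowatts

16.1 microwatts = 0.0000161 watts
65.3 nanowatts = 0.0000000653 watts
68 milliwatts = 0.068 watts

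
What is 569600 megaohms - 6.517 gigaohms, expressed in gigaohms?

In gigaohms:
  569600 megaohms = 569600 × 10^-3 gigaohms = 569.6
  6.517 gigaohms → 6.517
Difference: 569.6 - 6.517 = 563.083

563.083 gigaohms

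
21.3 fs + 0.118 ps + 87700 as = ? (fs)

In fs:
  21.3 fs → 21.3
  0.118 ps = 0.118 × 10³ fs = 118
  87700 as = 87700 × 10⁻³ fs = 87.7
Sum: 21.3 + 118 + 87.7 = 227

227 fs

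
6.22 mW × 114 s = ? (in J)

6.22e-3 × 114 = 709.08e-3 J

0.70908 J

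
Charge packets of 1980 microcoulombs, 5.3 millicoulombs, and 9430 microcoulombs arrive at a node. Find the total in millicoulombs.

In millicoulombs:
  1980 microcoulombs = 1980e-3 millicoulombs = 1.98
  5.3 millicoulombs → 5.3
  9430 microcoulombs = 9430e-3 millicoulombs = 9.43
Sum: 1.98 + 5.3 + 9.43 = 16.71

16.71 millicoulombs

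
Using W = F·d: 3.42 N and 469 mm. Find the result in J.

3.42 × 469 × 10⁻³ = 1603.98 × 10⁻³ J

1.60398 J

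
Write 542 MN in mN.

mega = 10⁶, milli = 10⁻³; factor is 10⁹.
542 × 10⁹ = 542000000000

542000000000 mN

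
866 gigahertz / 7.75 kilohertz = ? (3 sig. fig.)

(866e9) / (7.75e3) = 111.7e6

112000000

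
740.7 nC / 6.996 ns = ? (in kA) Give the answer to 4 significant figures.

0.1059 kA

(740.7 × 10^-9) / (6.996 × 10^-9) = 105.875 A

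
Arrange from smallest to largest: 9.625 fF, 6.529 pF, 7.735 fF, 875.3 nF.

7.735 fF < 9.625 fF < 6.529 pF < 875.3 nF

9.625 fF = 0.000000000000009625 F
6.529 pF = 0.000000000006529 F
7.735 fF = 0.000000000000007735 F
875.3 nF = 0.0000008753 F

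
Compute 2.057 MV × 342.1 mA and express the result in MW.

0.7036997 MW

2.057e6 × 342.1e-3 = 703.6997e3 W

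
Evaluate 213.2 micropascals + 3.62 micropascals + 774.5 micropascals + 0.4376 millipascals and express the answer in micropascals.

In micropascals:
  213.2 micropascals → 213.2
  3.62 micropascals → 3.62
  774.5 micropascals → 774.5
  0.4376 millipascals = 0.4376e3 micropascals = 437.6
Sum: 213.2 + 3.62 + 774.5 + 437.6 = 1428.92

1428.92 micropascals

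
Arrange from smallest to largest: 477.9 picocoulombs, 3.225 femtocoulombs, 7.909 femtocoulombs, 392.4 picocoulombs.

477.9 picocoulombs = 0.0000000004779 coulombs
3.225 femtocoulombs = 0.000000000000003225 coulombs
7.909 femtocoulombs = 0.000000000000007909 coulombs
392.4 picocoulombs = 0.0000000003924 coulombs

3.225 femtocoulombs < 7.909 femtocoulombs < 392.4 picocoulombs < 477.9 picocoulombs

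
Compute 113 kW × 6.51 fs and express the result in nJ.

113e3 × 6.51e-15 = 735.63e-12 J

0.73563 nJ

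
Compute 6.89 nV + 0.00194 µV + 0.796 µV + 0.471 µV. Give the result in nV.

1275.83 nV

In nV:
  6.89 nV → 6.89
  0.00194 µV = 0.00194e3 nV = 1.94
  0.796 µV = 0.796e3 nV = 796
  0.471 µV = 0.471e3 nV = 471
Sum: 6.89 + 1.94 + 796 + 471 = 1275.83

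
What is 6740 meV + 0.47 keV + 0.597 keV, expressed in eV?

1073.74 eV

In eV:
  6740 meV = 6740 × 10⁻³ eV = 6.74
  0.47 keV = 0.47 × 10³ eV = 470
  0.597 keV = 0.597 × 10³ eV = 597
Sum: 6.74 + 470 + 597 = 1073.74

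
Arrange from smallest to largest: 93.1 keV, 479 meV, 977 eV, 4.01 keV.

479 meV < 977 eV < 4.01 keV < 93.1 keV

93.1 keV = 93100 eV
479 meV = 0.479 eV
977 eV = 977 eV
4.01 keV = 4010 eV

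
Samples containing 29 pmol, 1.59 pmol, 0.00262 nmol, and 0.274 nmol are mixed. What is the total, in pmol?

307.21 pmol

In pmol:
  29 pmol → 29
  1.59 pmol → 1.59
  0.00262 nmol = 0.00262 × 10^3 pmol = 2.62
  0.274 nmol = 0.274 × 10^3 pmol = 274
Sum: 29 + 1.59 + 2.62 + 274 = 307.21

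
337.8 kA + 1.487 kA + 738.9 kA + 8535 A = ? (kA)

1086.722 kA

In kA:
  337.8 kA → 337.8
  1.487 kA → 1.487
  738.9 kA → 738.9
  8535 A = 8535e-3 kA = 8.535
Sum: 337.8 + 1.487 + 738.9 + 8.535 = 1086.722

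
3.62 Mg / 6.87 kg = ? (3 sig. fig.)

(3.62 × 10⁶) / (6.87 × 10³) = 0.5269 × 10³

527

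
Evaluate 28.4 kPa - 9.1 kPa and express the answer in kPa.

19.3 kPa

In kPa:
  28.4 kPa → 28.4
  9.1 kPa → 9.1
Difference: 28.4 - 9.1 = 19.3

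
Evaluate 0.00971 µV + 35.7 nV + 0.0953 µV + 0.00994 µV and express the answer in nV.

150.65 nV

In nV:
  0.00971 µV = 0.00971 × 10^3 nV = 9.71
  35.7 nV → 35.7
  0.0953 µV = 0.0953 × 10^3 nV = 95.3
  0.00994 µV = 0.00994 × 10^3 nV = 9.94
Sum: 9.71 + 35.7 + 95.3 + 9.94 = 150.65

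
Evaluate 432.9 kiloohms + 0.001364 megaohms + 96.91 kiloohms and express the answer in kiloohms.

531.174 kiloohms

In kiloohms:
  432.9 kiloohms → 432.9
  0.001364 megaohms = 0.001364 × 10^3 kiloohms = 1.364
  96.91 kiloohms → 96.91
Sum: 432.9 + 1.364 + 96.91 = 531.174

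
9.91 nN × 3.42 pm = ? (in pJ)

0.0000000338922 pJ

9.91 × 10⁻⁹ × 3.42 × 10⁻¹² = 33.8922 × 10⁻²¹ J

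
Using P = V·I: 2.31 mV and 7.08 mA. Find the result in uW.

2.31 × 10⁻³ × 7.08 × 10⁻³ = 16.3548 × 10⁻⁶ W

16.3548 uW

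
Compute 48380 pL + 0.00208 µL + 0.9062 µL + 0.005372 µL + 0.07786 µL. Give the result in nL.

In nL:
  48380 pL = 48380 × 10^-3 nL = 48.38
  0.00208 µL = 0.00208 × 10^3 nL = 2.08
  0.9062 µL = 0.9062 × 10^3 nL = 906.2
  0.005372 µL = 0.005372 × 10^3 nL = 5.372
  0.07786 µL = 0.07786 × 10^3 nL = 77.86
Sum: 48.38 + 2.08 + 906.2 + 5.372 + 77.86 = 1039.892

1039.892 nL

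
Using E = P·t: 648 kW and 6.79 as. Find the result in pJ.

648 × 10³ × 6.79 × 10⁻¹⁸ = 4399.92 × 10⁻¹⁵ J

4.39992 pJ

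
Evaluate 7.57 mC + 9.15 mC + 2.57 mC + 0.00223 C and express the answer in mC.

In mC:
  7.57 mC → 7.57
  9.15 mC → 9.15
  2.57 mC → 2.57
  0.00223 C = 0.00223 × 10³ mC = 2.23
Sum: 7.57 + 9.15 + 2.57 + 2.23 = 21.52

21.52 mC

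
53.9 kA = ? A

kilo = 10³, (no prefix) = 10⁰; factor is 10³.
53.9 × 10³ = 53900

53900 A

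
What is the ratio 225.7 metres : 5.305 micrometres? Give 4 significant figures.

(225.7) / (5.305 × 10⁻⁶) = 42.545 × 10⁶

42540000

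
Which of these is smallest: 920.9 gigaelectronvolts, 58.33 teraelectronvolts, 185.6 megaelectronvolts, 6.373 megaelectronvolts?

6.373 megaelectronvolts

920.9 gigaelectronvolts = 920900000000 electronvolts
58.33 teraelectronvolts = 58330000000000 electronvolts
185.6 megaelectronvolts = 185600000 electronvolts
6.373 megaelectronvolts = 6373000 electronvolts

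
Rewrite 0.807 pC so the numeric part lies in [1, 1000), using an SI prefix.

807 fC

= 807 × 10⁻¹⁵ C; 10⁻¹⁵ is femto.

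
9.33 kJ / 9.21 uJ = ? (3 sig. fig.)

(9.33 × 10^3) / (9.21 × 10^-6) = 1.013 × 10^9

1010000000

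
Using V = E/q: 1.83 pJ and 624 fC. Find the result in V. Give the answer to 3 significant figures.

2.93 V

(1.83 × 10⁻¹²) / (624 × 10⁻¹⁵) = 0.0029327 × 10³ V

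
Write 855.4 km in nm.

855400000000000 nm

kilo = 10^3, nano = 10^-9; factor is 10^12.
855.4 × 10^12 = 855400000000000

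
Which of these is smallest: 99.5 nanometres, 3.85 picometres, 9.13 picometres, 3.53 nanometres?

99.5 nanometres = 0.0000000995 metres
3.85 picometres = 0.00000000000385 metres
9.13 picometres = 0.00000000000913 metres
3.53 nanometres = 0.00000000353 metres

3.85 picometres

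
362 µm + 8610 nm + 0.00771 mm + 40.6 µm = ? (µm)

418.92 µm

In µm:
  362 µm → 362
  8610 nm = 8610e-3 µm = 8.61
  0.00771 mm = 0.00771e3 µm = 7.71
  40.6 µm → 40.6
Sum: 362 + 8.61 + 7.71 + 40.6 = 418.92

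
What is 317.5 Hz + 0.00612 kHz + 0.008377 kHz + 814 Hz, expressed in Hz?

In Hz:
  317.5 Hz → 317.5
  0.00612 kHz = 0.00612 × 10³ Hz = 6.12
  0.008377 kHz = 0.008377 × 10³ Hz = 8.377
  814 Hz → 814
Sum: 317.5 + 6.12 + 8.377 + 814 = 1145.997

1145.997 Hz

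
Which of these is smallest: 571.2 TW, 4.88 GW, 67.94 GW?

571.2 TW = 571200000000000 W
4.88 GW = 4880000000 W
67.94 GW = 67940000000 W

4.88 GW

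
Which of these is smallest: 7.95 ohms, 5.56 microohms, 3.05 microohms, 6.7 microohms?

7.95 ohms = 7.95 ohms
5.56 microohms = 0.00000556 ohms
3.05 microohms = 0.00000305 ohms
6.7 microohms = 0.0000067 ohms

3.05 microohms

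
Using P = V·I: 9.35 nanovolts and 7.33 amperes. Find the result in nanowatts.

9.35 × 10⁻⁹ × 7.33 = 68.5355 × 10⁻⁹ W

68.5355 nanowatts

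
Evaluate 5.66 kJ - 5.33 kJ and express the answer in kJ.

0.33 kJ

In kJ:
  5.66 kJ → 5.66
  5.33 kJ → 5.33
Difference: 5.66 - 5.33 = 0.33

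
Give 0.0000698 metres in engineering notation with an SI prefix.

69.8 micrometres

= 69.8 × 10^-6 metres; 10^-6 is micro.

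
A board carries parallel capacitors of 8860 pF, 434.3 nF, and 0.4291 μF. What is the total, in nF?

872.26 nF

In nF:
  8860 pF = 8860 × 10⁻³ nF = 8.86
  434.3 nF → 434.3
  0.4291 μF = 0.4291 × 10³ nF = 429.1
Sum: 8.86 + 434.3 + 429.1 = 872.26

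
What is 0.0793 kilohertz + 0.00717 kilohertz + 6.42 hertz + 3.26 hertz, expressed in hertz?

In hertz:
  0.0793 kilohertz = 0.0793 × 10^3 hertz = 79.3
  0.00717 kilohertz = 0.00717 × 10^3 hertz = 7.17
  6.42 hertz → 6.42
  3.26 hertz → 3.26
Sum: 79.3 + 7.17 + 6.42 + 3.26 = 96.15

96.15 hertz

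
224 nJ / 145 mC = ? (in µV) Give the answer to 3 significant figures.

1.54 µV

(224e-9) / (145e-3) = 1.5448e-6 V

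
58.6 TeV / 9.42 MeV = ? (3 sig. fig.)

(58.6 × 10¹²) / (9.42 × 10⁶) = 6.221 × 10⁶

6220000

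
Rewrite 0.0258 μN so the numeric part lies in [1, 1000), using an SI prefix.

25.8 nN

= 25.8e-9 N; 1e-9 is nano.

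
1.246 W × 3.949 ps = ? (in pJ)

1.246 × 3.949 × 10⁻¹² = 4.920454 × 10⁻¹² J

4.920454 pJ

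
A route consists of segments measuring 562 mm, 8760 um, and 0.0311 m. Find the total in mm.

601.86 mm

In mm:
  562 mm → 562
  8760 um = 8760e-3 mm = 8.76
  0.0311 m = 0.0311e3 mm = 31.1
Sum: 562 + 8.76 + 31.1 = 601.86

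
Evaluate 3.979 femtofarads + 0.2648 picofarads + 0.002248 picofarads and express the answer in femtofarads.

271.027 femtofarads

In femtofarads:
  3.979 femtofarads → 3.979
  0.2648 picofarads = 0.2648e3 femtofarads = 264.8
  0.002248 picofarads = 0.002248e3 femtofarads = 2.248
Sum: 3.979 + 264.8 + 2.248 = 271.027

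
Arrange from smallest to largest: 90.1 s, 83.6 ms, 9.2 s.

90.1 s = 90.1 s
83.6 ms = 0.0836 s
9.2 s = 9.2 s

83.6 ms < 9.2 s < 90.1 s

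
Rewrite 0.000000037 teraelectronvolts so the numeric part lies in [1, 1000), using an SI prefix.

= 37 × 10^3 electronvolts; 10^3 is kilo.

37 kiloelectronvolts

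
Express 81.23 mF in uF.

81230 uF

milli = 1e-3, micro = 1e-6; factor is 1e3.
81.23 × 1e3 = 81230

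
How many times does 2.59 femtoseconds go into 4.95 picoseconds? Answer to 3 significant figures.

1910

(4.95 × 10⁻¹²) / (2.59 × 10⁻¹⁵) = 1.911 × 10³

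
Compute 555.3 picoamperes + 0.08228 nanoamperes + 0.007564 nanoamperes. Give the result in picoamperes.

645.144 picoamperes

In picoamperes:
  555.3 picoamperes → 555.3
  0.08228 nanoamperes = 0.08228 × 10³ picoamperes = 82.28
  0.007564 nanoamperes = 0.007564 × 10³ picoamperes = 7.564
Sum: 555.3 + 82.28 + 7.564 = 645.144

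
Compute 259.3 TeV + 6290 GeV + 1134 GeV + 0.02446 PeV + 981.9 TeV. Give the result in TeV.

1273.084 TeV

In TeV:
  259.3 TeV → 259.3
  6290 GeV = 6290e-3 TeV = 6.29
  1134 GeV = 1134e-3 TeV = 1.134
  0.02446 PeV = 0.02446e3 TeV = 24.46
  981.9 TeV → 981.9
Sum: 259.3 + 6.29 + 1.134 + 24.46 + 981.9 = 1273.084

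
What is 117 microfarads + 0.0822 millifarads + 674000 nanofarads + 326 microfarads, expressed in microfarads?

In microfarads:
  117 microfarads → 117
  0.0822 millifarads = 0.0822e3 microfarads = 82.2
  674000 nanofarads = 674000e-3 microfarads = 674
  326 microfarads → 326
Sum: 117 + 82.2 + 674 + 326 = 1199.2

1199.2 microfarads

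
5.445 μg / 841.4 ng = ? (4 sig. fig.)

6.471

(5.445 × 10⁻⁶) / (841.4 × 10⁻⁹) = 0.0064714 × 10³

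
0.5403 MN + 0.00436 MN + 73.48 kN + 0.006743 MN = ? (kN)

In kN:
  0.5403 MN = 0.5403 × 10³ kN = 540.3
  0.00436 MN = 0.00436 × 10³ kN = 4.36
  73.48 kN → 73.48
  0.006743 MN = 0.006743 × 10³ kN = 6.743
Sum: 540.3 + 4.36 + 73.48 + 6.743 = 624.883

624.883 kN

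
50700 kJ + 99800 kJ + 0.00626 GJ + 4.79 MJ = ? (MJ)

161.55 MJ

In MJ:
  50700 kJ = 50700e-3 MJ = 50.7
  99800 kJ = 99800e-3 MJ = 99.8
  0.00626 GJ = 0.00626e3 MJ = 6.26
  4.79 MJ → 4.79
Sum: 50.7 + 99.8 + 6.26 + 4.79 = 161.55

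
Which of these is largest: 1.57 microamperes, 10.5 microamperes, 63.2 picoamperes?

1.57 microamperes = 0.00000157 amperes
10.5 microamperes = 0.0000105 amperes
63.2 picoamperes = 0.0000000000632 amperes

10.5 microamperes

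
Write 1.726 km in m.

kilo = 10³, (no prefix) = 10⁰; factor is 10³.
1.726 × 10³ = 1726

1726 m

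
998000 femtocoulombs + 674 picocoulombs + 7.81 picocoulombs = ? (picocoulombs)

In picocoulombs:
  998000 femtocoulombs = 998000 × 10⁻³ picocoulombs = 998
  674 picocoulombs → 674
  7.81 picocoulombs → 7.81
Sum: 998 + 674 + 7.81 = 1679.81

1679.81 picocoulombs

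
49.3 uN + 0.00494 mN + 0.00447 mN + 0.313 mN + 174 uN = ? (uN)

In uN:
  49.3 uN → 49.3
  0.00494 mN = 0.00494 × 10^3 uN = 4.94
  0.00447 mN = 0.00447 × 10^3 uN = 4.47
  0.313 mN = 0.313 × 10^3 uN = 313
  174 uN → 174
Sum: 49.3 + 4.94 + 4.47 + 313 + 174 = 545.71

545.71 uN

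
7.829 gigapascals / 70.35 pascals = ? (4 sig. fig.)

111300000

(7.829 × 10⁹) / (70.35) = 0.11129 × 10⁹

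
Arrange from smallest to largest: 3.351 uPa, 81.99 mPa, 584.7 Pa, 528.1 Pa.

3.351 uPa < 81.99 mPa < 528.1 Pa < 584.7 Pa

3.351 uPa = 0.000003351 Pa
81.99 mPa = 0.08199 Pa
584.7 Pa = 584.7 Pa
528.1 Pa = 528.1 Pa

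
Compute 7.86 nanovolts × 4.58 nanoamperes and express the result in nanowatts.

0.0000000359988 nanowatts

7.86 × 10^-9 × 4.58 × 10^-9 = 35.9988 × 10^-18 W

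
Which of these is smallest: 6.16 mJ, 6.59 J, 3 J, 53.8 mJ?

6.16 mJ

6.16 mJ = 0.00616 J
6.59 J = 6.59 J
3 J = 3 J
53.8 mJ = 0.0538 J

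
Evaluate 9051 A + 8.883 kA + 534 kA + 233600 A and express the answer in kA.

785.534 kA

In kA:
  9051 A = 9051 × 10^-3 kA = 9.051
  8.883 kA → 8.883
  534 kA → 534
  233600 A = 233600 × 10^-3 kA = 233.6
Sum: 9.051 + 8.883 + 534 + 233.6 = 785.534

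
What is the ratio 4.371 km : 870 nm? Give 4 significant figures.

5024000000

(4.371 × 10^3) / (870 × 10^-9) = 0.0050241 × 10^12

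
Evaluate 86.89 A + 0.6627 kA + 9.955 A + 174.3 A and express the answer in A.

933.845 A

In A:
  86.89 A → 86.89
  0.6627 kA = 0.6627 × 10^3 A = 662.7
  9.955 A → 9.955
  174.3 A → 174.3
Sum: 86.89 + 662.7 + 9.955 + 174.3 = 933.845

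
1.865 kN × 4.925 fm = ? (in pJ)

9.185125 pJ

1.865 × 10³ × 4.925 × 10⁻¹⁵ = 9.185125 × 10⁻¹² J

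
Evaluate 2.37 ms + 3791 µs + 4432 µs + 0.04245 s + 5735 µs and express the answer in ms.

In ms:
  2.37 ms → 2.37
  3791 µs = 3791e-3 ms = 3.791
  4432 µs = 4432e-3 ms = 4.432
  0.04245 s = 0.04245e3 ms = 42.45
  5735 µs = 5735e-3 ms = 5.735
Sum: 2.37 + 3.791 + 4.432 + 42.45 + 5.735 = 58.778

58.778 ms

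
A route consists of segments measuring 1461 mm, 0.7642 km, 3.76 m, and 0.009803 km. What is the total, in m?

In m:
  1461 mm = 1461 × 10⁻³ m = 1.461
  0.7642 km = 0.7642 × 10³ m = 764.2
  3.76 m → 3.76
  0.009803 km = 0.009803 × 10³ m = 9.803
Sum: 1.461 + 764.2 + 3.76 + 9.803 = 779.224

779.224 m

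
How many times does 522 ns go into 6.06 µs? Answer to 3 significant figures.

(6.06 × 10⁻⁶) / (522 × 10⁻⁹) = 0.01161 × 10³

11.6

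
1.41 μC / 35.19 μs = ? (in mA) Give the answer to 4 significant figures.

40.07 mA

(1.41e-6) / (35.19e-6) = 0.0400682 A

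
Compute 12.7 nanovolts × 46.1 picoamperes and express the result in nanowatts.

12.7 × 10⁻⁹ × 46.1 × 10⁻¹² = 585.47 × 10⁻²¹ W

0.00000000058547 nanowatts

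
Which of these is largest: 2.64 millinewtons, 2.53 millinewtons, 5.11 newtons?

5.11 newtons

2.64 millinewtons = 0.00264 newtons
2.53 millinewtons = 0.00253 newtons
5.11 newtons = 5.11 newtons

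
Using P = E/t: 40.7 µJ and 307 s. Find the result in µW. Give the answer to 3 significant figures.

0.133 µW

(40.7 × 10⁻⁶) / (307) = 0.13257 × 10⁻⁶ W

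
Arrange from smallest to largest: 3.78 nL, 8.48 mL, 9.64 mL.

3.78 nL = 0.00000000378 L
8.48 mL = 0.00848 L
9.64 mL = 0.00964 L

3.78 nL < 8.48 mL < 9.64 mL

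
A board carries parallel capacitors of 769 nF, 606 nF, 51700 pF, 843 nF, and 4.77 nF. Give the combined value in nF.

2274.47 nF

In nF:
  769 nF → 769
  606 nF → 606
  51700 pF = 51700e-3 nF = 51.7
  843 nF → 843
  4.77 nF → 4.77
Sum: 769 + 606 + 51.7 + 843 + 4.77 = 2274.47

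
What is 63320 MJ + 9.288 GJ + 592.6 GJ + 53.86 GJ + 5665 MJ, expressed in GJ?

724.733 GJ

In GJ:
  63320 MJ = 63320 × 10⁻³ GJ = 63.32
  9.288 GJ → 9.288
  592.6 GJ → 592.6
  53.86 GJ → 53.86
  5665 MJ = 5665 × 10⁻³ GJ = 5.665
Sum: 63.32 + 9.288 + 592.6 + 53.86 + 5.665 = 724.733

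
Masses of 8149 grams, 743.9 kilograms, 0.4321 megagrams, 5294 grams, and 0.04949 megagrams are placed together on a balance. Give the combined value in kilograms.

1238.933 kilograms

In kilograms:
  8149 grams = 8149 × 10^-3 kilograms = 8.149
  743.9 kilograms → 743.9
  0.4321 megagrams = 0.4321 × 10^3 kilograms = 432.1
  5294 grams = 5294 × 10^-3 kilograms = 5.294
  0.04949 megagrams = 0.04949 × 10^3 kilograms = 49.49
Sum: 8.149 + 743.9 + 432.1 + 5.294 + 49.49 = 1238.933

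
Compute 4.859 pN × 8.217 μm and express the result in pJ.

4.859e-12 × 8.217e-6 = 39.926403e-18 J

0.000039926403 pJ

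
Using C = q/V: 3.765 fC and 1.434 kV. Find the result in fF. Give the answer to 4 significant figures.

0.002626 fF

(3.765 × 10^-15) / (1.434 × 10^3) = 2.62552 × 10^-18 F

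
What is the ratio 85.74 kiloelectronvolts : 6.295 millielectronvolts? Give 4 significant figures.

(85.74 × 10³) / (6.295 × 10⁻³) = 13.62 × 10⁶

13620000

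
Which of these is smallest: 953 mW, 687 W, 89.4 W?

953 mW = 0.953 W
687 W = 687 W
89.4 W = 89.4 W

953 mW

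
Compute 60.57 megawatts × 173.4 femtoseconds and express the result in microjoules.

10.502838 microjoules

60.57 × 10^6 × 173.4 × 10^-15 = 10502.838 × 10^-9 J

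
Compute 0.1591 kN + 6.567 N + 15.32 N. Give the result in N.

180.987 N

In N:
  0.1591 kN = 0.1591e3 N = 159.1
  6.567 N → 6.567
  15.32 N → 15.32
Sum: 159.1 + 6.567 + 15.32 = 180.987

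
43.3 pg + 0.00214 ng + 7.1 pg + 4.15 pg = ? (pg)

56.69 pg

In pg:
  43.3 pg → 43.3
  0.00214 ng = 0.00214 × 10³ pg = 2.14
  7.1 pg → 7.1
  4.15 pg → 4.15
Sum: 43.3 + 2.14 + 7.1 + 4.15 = 56.69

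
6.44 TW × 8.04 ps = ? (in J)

6.44e12 × 8.04e-12 = 51.7776 J

51.7776 J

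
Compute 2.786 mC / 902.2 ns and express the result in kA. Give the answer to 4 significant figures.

3.088 kA

(2.786 × 10⁻³) / (902.2 × 10⁻⁹) = 0.00308801 × 10⁶ A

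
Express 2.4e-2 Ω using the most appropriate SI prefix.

= 24e-3 Ω; 1e-3 is milli.

24 mΩ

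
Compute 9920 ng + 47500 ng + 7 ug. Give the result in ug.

In ug:
  9920 ng = 9920e-3 ug = 9.92
  47500 ng = 47500e-3 ug = 47.5
  7 ug → 7
Sum: 9.92 + 47.5 + 7 = 64.42

64.42 ug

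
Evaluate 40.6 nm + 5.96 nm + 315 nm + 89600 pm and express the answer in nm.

In nm:
  40.6 nm → 40.6
  5.96 nm → 5.96
  315 nm → 315
  89600 pm = 89600 × 10^-3 nm = 89.6
Sum: 40.6 + 5.96 + 315 + 89.6 = 451.16

451.16 nm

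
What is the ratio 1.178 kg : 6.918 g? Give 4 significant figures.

170.3

(1.178 × 10^3) / (6.918) = 0.17028 × 10^3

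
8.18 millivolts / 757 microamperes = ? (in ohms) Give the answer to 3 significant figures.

(8.18e-3) / (757e-6) = 0.010806e3 Ω

10.8 ohms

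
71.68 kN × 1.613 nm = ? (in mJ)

0.11561984 mJ

71.68 × 10^3 × 1.613 × 10^-9 = 115.61984 × 10^-6 J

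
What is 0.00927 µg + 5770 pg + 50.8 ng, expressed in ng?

65.84 ng

In ng:
  0.00927 µg = 0.00927 × 10^3 ng = 9.27
  5770 pg = 5770 × 10^-3 ng = 5.77
  50.8 ng → 50.8
Sum: 9.27 + 5.77 + 50.8 = 65.84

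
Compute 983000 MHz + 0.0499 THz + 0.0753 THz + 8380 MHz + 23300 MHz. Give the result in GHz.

In GHz:
  983000 MHz = 983000 × 10^-3 GHz = 983
  0.0499 THz = 0.0499 × 10^3 GHz = 49.9
  0.0753 THz = 0.0753 × 10^3 GHz = 75.3
  8380 MHz = 8380 × 10^-3 GHz = 8.38
  23300 MHz = 23300 × 10^-3 GHz = 23.3
Sum: 983 + 49.9 + 75.3 + 8.38 + 23.3 = 1139.88

1139.88 GHz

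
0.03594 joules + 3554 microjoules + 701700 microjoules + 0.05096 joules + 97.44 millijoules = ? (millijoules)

In millijoules:
  0.03594 joules = 0.03594e3 millijoules = 35.94
  3554 microjoules = 3554e-3 millijoules = 3.554
  701700 microjoules = 701700e-3 millijoules = 701.7
  0.05096 joules = 0.05096e3 millijoules = 50.96
  97.44 millijoules → 97.44
Sum: 35.94 + 3.554 + 701.7 + 50.96 + 97.44 = 889.594

889.594 millijoules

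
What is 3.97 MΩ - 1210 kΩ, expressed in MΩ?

2.76 MΩ

In MΩ:
  3.97 MΩ → 3.97
  1210 kΩ = 1210 × 10^-3 MΩ = 1.21
Difference: 3.97 - 1.21 = 2.76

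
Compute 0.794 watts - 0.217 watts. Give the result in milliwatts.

577 milliwatts

In milliwatts:
  0.794 watts = 0.794 × 10³ milliwatts = 794
  0.217 watts = 0.217 × 10³ milliwatts = 217
Difference: 794 - 217 = 577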